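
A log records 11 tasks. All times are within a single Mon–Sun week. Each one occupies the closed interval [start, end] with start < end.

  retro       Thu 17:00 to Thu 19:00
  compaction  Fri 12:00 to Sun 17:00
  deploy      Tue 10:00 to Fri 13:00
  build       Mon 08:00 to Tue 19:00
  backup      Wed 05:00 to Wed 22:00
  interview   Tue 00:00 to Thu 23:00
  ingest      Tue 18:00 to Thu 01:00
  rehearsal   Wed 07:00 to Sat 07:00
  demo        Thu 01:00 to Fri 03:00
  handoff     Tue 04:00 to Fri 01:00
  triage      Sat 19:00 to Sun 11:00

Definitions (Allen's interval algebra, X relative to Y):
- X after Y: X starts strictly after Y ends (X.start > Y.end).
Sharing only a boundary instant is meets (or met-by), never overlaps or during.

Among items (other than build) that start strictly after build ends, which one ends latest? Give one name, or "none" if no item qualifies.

Target build = [Mon 08:00, Tue 19:00].
backup [Wed 05:00, Wed 22:00] → after → candidate.
compaction [Fri 12:00, Sun 17:00] → after → candidate.
demo [Thu 01:00, Fri 03:00] → after → candidate.
deploy [Tue 10:00, Fri 13:00] → overlapped-by → excluded.
handoff [Tue 04:00, Fri 01:00] → overlapped-by → excluded.
ingest [Tue 18:00, Thu 01:00] → overlapped-by → excluded.
interview [Tue 00:00, Thu 23:00] → overlapped-by → excluded.
rehearsal [Wed 07:00, Sat 07:00] → after → candidate.
retro [Thu 17:00, Thu 19:00] → after → candidate.
triage [Sat 19:00, Sun 11:00] → after → candidate.
Among candidates, latest end is Sun 17:00 → compaction.

compaction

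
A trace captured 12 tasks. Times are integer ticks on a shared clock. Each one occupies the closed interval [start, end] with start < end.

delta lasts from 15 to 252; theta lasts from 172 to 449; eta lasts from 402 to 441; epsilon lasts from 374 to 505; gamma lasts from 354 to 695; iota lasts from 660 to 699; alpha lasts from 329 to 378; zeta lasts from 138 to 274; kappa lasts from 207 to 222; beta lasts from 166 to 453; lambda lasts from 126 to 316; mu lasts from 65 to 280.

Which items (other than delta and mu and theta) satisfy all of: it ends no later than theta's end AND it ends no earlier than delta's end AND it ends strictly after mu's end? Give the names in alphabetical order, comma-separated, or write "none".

Conditions: its end is no later than theta's end (X.end <= 449) AND its end is no earlier than delta's end (X.end >= 252) AND its end is strictly after mu's end (X.end > 280).
alpha: end 378 <= 449? ✓; end 378 >= 252? ✓; end 378 > 280? ✓ → yes.
beta: end 453 <= 449? ✗; end 453 >= 252? ✓; end 453 > 280? ✓ → no.
epsilon: end 505 <= 449? ✗; end 505 >= 252? ✓; end 505 > 280? ✓ → no.
eta: end 441 <= 449? ✓; end 441 >= 252? ✓; end 441 > 280? ✓ → yes.
gamma: end 695 <= 449? ✗; end 695 >= 252? ✓; end 695 > 280? ✓ → no.
iota: end 699 <= 449? ✗; end 699 >= 252? ✓; end 699 > 280? ✓ → no.
kappa: end 222 <= 449? ✓; end 222 >= 252? ✗; end 222 > 280? ✗ → no.
lambda: end 316 <= 449? ✓; end 316 >= 252? ✓; end 316 > 280? ✓ → yes.
zeta: end 274 <= 449? ✓; end 274 >= 252? ✓; end 274 > 280? ✗ → no.
Result: alpha, eta, lambda.

alpha, eta, lambda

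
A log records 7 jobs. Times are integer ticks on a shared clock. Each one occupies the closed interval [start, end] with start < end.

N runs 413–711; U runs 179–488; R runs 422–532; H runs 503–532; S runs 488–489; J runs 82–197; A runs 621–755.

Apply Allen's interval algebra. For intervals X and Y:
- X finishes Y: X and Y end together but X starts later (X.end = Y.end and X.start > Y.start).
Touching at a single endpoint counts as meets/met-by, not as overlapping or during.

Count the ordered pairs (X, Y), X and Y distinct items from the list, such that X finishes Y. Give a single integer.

Checking all 42 ordered pairs for relation 'finishes'; matching pairs in alphabetical order:
(H, R): H finishes R ✓
Count: 1.

1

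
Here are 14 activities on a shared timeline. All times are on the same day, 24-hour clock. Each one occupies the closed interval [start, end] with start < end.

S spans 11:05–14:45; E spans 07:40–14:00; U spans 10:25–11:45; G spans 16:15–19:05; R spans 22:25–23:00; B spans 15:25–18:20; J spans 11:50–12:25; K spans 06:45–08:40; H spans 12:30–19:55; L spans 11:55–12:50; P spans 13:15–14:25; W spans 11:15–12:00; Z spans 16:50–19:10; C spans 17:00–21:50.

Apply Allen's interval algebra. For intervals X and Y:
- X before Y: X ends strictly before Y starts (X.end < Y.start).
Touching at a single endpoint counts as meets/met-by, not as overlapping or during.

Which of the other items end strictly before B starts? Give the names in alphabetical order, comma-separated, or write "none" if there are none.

E, J, K, L, P, S, U, W

Target B = [15:25, 18:20].
C [17:00, 21:50] → overlapped-by → no.
E [07:40, 14:00] → before → yes.
G [16:15, 19:05] → overlapped-by → no.
H [12:30, 19:55] → contains → no.
J [11:50, 12:25] → before → yes.
K [06:45, 08:40] → before → yes.
L [11:55, 12:50] → before → yes.
P [13:15, 14:25] → before → yes.
R [22:25, 23:00] → after → no.
S [11:05, 14:45] → before → yes.
U [10:25, 11:45] → before → yes.
W [11:15, 12:00] → before → yes.
Z [16:50, 19:10] → overlapped-by → no.
Result: E, J, K, L, P, S, U, W.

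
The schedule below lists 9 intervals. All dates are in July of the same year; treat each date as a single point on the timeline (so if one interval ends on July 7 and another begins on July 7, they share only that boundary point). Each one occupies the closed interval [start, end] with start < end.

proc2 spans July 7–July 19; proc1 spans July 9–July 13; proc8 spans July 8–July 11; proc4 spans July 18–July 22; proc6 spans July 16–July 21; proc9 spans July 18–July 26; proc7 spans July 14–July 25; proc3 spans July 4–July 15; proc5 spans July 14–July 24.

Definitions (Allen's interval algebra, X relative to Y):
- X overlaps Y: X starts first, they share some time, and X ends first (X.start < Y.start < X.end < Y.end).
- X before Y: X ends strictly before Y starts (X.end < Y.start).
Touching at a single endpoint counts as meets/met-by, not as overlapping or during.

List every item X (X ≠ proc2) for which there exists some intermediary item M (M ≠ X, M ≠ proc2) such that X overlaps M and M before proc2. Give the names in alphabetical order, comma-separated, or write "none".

Target proc2 = [July 7, July 19].
Intermediaries M with M before proc2: none.
Union: none.

none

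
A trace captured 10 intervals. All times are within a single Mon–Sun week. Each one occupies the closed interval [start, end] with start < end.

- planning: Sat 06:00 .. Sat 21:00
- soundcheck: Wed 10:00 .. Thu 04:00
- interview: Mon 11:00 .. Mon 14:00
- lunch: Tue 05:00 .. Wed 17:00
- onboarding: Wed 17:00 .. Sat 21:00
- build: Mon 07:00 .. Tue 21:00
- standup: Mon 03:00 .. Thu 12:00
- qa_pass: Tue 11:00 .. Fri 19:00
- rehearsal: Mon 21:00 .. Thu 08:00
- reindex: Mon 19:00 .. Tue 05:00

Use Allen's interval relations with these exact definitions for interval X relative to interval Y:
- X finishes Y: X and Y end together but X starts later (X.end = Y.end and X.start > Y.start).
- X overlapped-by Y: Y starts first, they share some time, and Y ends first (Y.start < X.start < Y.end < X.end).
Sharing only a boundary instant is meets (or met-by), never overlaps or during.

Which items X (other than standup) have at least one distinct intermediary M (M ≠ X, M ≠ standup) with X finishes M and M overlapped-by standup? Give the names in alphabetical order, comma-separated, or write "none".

Target standup = [Mon 03:00, Thu 12:00].
Intermediaries M with M overlapped-by standup: onboarding, qa_pass.
Via onboarding — items with X finishes onboarding: planning.
Via qa_pass — items with X finishes qa_pass: none.
Union: planning.

planning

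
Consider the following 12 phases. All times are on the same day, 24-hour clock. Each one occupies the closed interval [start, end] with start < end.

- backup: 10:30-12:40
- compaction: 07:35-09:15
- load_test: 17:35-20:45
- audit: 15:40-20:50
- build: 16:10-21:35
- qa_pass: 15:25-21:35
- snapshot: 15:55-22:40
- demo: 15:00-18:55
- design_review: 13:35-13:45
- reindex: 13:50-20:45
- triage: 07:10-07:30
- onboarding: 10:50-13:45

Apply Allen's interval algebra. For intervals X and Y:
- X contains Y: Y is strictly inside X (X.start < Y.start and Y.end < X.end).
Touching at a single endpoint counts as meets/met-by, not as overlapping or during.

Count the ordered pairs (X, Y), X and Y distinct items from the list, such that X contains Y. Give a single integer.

7

Checking all 132 ordered pairs for relation 'contains'; matching pairs in alphabetical order:
(audit, load_test): audit contains load_test ✓
(build, load_test): build contains load_test ✓
(qa_pass, audit): qa_pass contains audit ✓
(qa_pass, load_test): qa_pass contains load_test ✓
(reindex, demo): reindex contains demo ✓
(snapshot, build): snapshot contains build ✓
(snapshot, load_test): snapshot contains load_test ✓
Count: 7.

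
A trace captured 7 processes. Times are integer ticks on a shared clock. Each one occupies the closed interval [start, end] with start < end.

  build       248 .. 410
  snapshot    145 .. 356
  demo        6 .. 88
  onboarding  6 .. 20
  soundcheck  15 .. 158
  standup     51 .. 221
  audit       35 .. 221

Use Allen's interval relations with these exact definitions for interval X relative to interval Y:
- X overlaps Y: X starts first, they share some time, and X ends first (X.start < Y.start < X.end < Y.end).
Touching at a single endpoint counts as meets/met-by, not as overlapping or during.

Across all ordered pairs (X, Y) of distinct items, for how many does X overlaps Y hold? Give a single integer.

10

Checking all 42 ordered pairs for relation 'overlaps'; matching pairs in alphabetical order:
(audit, snapshot): audit overlaps snapshot ✓
(demo, audit): demo overlaps audit ✓
(demo, soundcheck): demo overlaps soundcheck ✓
(demo, standup): demo overlaps standup ✓
(onboarding, soundcheck): onboarding overlaps soundcheck ✓
(snapshot, build): snapshot overlaps build ✓
(soundcheck, audit): soundcheck overlaps audit ✓
(soundcheck, snapshot): soundcheck overlaps snapshot ✓
(soundcheck, standup): soundcheck overlaps standup ✓
(standup, snapshot): standup overlaps snapshot ✓
Count: 10.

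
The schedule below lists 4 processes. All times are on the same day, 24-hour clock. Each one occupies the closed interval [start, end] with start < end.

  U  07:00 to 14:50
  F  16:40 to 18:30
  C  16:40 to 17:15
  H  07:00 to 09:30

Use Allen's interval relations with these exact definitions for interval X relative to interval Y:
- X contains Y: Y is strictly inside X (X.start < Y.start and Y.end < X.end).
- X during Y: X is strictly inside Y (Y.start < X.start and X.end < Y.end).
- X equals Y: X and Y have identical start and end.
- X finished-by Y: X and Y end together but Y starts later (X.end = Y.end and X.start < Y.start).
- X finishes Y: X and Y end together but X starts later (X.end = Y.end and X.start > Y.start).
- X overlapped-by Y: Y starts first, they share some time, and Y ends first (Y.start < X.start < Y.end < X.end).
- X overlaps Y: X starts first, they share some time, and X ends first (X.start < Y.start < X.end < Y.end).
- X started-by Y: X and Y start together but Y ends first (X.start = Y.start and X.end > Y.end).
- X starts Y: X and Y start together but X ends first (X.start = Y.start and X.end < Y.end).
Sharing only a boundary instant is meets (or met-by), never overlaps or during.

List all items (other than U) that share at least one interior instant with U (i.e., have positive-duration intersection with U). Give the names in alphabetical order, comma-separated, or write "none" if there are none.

H

Target U = [07:00, 14:50].
C [16:40, 17:15] → after → no.
F [16:40, 18:30] → after → no.
H [07:00, 09:30] → starts → yes.
Result: H.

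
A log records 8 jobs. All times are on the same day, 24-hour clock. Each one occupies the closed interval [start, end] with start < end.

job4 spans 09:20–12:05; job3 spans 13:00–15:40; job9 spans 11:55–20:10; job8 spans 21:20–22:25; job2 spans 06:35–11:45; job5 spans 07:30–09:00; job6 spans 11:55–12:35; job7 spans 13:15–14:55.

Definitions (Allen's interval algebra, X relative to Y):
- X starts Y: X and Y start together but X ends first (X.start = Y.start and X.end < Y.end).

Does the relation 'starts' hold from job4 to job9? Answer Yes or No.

No

job4 = [09:20, 12:05], job9 = [11:55, 20:10].
Actual relation of job4 to job9: overlaps.
Asked whether 'starts' holds → No.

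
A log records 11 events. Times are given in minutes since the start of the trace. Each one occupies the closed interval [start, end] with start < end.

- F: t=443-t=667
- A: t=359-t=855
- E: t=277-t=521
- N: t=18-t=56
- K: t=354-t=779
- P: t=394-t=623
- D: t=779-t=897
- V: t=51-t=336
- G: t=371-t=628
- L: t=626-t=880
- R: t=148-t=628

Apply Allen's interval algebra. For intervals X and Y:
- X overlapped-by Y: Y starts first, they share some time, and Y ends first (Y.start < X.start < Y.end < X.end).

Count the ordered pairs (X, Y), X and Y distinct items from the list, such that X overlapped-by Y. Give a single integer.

21

Checking all 110 ordered pairs for relation 'overlapped-by'; matching pairs in alphabetical order:
(A, E): A overlapped-by E ✓
(A, K): A overlapped-by K ✓
(A, R): A overlapped-by R ✓
(D, A): D overlapped-by A ✓
(D, L): D overlapped-by L ✓
(E, V): E overlapped-by V ✓
(F, E): F overlapped-by E ✓
(F, G): F overlapped-by G ✓
(F, P): F overlapped-by P ✓
(F, R): F overlapped-by R ✓
(G, E): G overlapped-by E ✓
(K, E): K overlapped-by E ✓
(K, R): K overlapped-by R ✓
(L, A): L overlapped-by A ✓
(L, F): L overlapped-by F ✓
(L, G): L overlapped-by G ✓
(L, K): L overlapped-by K ✓
(L, R): L overlapped-by R ✓
(P, E): P overlapped-by E ✓
(R, V): R overlapped-by V ✓
(V, N): V overlapped-by N ✓
Count: 21.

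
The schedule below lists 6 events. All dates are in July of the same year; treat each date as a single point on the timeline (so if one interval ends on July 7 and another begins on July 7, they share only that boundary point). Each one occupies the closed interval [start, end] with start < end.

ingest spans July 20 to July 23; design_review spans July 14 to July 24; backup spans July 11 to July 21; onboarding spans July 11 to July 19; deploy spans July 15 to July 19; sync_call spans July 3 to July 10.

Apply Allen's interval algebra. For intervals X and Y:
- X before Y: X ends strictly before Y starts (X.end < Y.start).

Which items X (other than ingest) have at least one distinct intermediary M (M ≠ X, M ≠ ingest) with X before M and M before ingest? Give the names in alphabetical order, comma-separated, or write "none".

sync_call

Target ingest = [July 20, July 23].
Intermediaries M with M before ingest: deploy, onboarding, sync_call.
Via deploy — items with X before deploy: sync_call.
Via onboarding — items with X before onboarding: sync_call.
Via sync_call — items with X before sync_call: none.
Union: sync_call.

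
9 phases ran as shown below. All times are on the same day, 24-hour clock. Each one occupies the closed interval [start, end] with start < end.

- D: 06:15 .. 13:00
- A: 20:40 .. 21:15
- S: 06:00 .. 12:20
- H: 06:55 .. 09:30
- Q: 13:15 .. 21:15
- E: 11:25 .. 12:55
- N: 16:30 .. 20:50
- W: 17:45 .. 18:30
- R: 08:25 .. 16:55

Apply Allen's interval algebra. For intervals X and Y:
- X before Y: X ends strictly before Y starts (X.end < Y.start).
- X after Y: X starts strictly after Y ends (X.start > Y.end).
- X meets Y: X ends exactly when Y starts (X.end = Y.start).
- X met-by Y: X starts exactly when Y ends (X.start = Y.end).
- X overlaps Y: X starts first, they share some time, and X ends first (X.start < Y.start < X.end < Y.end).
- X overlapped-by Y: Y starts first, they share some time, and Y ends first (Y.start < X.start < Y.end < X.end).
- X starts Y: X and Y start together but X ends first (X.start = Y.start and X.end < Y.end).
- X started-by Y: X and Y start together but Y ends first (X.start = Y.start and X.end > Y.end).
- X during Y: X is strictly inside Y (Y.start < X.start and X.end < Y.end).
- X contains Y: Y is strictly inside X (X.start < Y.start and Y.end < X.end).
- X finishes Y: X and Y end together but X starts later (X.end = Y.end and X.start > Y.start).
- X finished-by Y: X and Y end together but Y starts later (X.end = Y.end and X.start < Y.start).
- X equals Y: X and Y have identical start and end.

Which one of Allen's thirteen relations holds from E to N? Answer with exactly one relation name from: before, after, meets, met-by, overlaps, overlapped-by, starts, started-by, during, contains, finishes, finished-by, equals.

E = [11:25, 12:55]; N = [16:30, 20:50].
Compare endpoints: E.start < N.start, E.start < N.end, E.end < N.start, E.end < N.end.
That pattern is 'before'.

before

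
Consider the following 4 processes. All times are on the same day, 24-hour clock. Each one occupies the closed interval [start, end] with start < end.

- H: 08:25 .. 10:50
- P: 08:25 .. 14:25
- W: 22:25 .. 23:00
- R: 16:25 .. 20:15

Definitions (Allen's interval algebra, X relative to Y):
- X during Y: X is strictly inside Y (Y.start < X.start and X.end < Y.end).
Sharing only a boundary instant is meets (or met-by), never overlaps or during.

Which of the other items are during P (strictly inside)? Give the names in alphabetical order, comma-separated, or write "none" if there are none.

Target P = [08:25, 14:25].
H [08:25, 10:50] → starts → no.
R [16:25, 20:15] → after → no.
W [22:25, 23:00] → after → no.
Result: none.

none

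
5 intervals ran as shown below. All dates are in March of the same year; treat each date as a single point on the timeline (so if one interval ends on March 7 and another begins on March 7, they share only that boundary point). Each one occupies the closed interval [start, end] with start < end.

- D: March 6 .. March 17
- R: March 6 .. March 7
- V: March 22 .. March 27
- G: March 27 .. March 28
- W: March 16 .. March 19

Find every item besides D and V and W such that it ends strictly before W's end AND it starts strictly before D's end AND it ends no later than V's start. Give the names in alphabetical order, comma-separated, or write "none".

R

Conditions: its end is strictly before W's end (X.end < March 19) AND its start is strictly before D's end (X.start < March 17) AND its end is no later than V's start (X.end <= March 22).
G: end March 28 < March 19? ✗; start March 27 < March 17? ✗; end March 28 <= March 22? ✗ → no.
R: end March 7 < March 19? ✓; start March 6 < March 17? ✓; end March 7 <= March 22? ✓ → yes.
Result: R.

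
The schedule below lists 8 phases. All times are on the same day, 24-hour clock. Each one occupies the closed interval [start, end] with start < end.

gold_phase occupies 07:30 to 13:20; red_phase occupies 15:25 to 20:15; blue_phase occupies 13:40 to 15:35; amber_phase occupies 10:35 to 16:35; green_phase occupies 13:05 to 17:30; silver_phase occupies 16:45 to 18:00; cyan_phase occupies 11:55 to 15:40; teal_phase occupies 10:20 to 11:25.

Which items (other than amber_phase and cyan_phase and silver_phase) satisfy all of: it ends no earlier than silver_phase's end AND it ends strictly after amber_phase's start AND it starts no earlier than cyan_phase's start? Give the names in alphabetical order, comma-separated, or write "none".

Conditions: its end is no earlier than silver_phase's end (X.end >= 18:00) AND its end is strictly after amber_phase's start (X.end > 10:35) AND its start is no earlier than cyan_phase's start (X.start >= 11:55).
blue_phase: end 15:35 >= 18:00? ✗; end 15:35 > 10:35? ✓; start 13:40 >= 11:55? ✓ → no.
gold_phase: end 13:20 >= 18:00? ✗; end 13:20 > 10:35? ✓; start 07:30 >= 11:55? ✗ → no.
green_phase: end 17:30 >= 18:00? ✗; end 17:30 > 10:35? ✓; start 13:05 >= 11:55? ✓ → no.
red_phase: end 20:15 >= 18:00? ✓; end 20:15 > 10:35? ✓; start 15:25 >= 11:55? ✓ → yes.
teal_phase: end 11:25 >= 18:00? ✗; end 11:25 > 10:35? ✓; start 10:20 >= 11:55? ✗ → no.
Result: red_phase.

red_phase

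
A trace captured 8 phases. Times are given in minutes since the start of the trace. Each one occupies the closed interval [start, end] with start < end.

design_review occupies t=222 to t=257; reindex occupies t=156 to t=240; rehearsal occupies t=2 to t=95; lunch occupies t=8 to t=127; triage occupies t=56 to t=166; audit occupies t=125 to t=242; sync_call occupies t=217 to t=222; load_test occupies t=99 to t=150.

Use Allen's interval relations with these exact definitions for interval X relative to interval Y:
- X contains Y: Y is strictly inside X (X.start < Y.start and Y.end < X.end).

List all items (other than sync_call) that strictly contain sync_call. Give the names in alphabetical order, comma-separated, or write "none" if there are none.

audit, reindex

Target sync_call = [t=217, t=222].
audit [t=125, t=242] → contains → yes.
design_review [t=222, t=257] → met-by → no.
load_test [t=99, t=150] → before → no.
lunch [t=8, t=127] → before → no.
rehearsal [t=2, t=95] → before → no.
reindex [t=156, t=240] → contains → yes.
triage [t=56, t=166] → before → no.
Result: audit, reindex.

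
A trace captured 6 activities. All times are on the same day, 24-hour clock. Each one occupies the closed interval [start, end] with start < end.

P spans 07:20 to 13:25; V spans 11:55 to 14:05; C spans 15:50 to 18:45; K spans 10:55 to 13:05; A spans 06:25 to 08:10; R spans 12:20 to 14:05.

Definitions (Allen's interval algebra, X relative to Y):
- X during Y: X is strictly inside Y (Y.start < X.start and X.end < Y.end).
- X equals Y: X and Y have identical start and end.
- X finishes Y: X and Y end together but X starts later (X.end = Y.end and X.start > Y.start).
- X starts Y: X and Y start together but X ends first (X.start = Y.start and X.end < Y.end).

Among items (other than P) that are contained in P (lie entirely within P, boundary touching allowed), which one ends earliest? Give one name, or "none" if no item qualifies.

K

Target P = [07:20, 13:25].
A [06:25, 08:10] → overlaps → excluded.
C [15:50, 18:45] → after → excluded.
K [10:55, 13:05] → during → candidate.
R [12:20, 14:05] → overlapped-by → excluded.
V [11:55, 14:05] → overlapped-by → excluded.
Among candidates, earliest end is 13:05 → K.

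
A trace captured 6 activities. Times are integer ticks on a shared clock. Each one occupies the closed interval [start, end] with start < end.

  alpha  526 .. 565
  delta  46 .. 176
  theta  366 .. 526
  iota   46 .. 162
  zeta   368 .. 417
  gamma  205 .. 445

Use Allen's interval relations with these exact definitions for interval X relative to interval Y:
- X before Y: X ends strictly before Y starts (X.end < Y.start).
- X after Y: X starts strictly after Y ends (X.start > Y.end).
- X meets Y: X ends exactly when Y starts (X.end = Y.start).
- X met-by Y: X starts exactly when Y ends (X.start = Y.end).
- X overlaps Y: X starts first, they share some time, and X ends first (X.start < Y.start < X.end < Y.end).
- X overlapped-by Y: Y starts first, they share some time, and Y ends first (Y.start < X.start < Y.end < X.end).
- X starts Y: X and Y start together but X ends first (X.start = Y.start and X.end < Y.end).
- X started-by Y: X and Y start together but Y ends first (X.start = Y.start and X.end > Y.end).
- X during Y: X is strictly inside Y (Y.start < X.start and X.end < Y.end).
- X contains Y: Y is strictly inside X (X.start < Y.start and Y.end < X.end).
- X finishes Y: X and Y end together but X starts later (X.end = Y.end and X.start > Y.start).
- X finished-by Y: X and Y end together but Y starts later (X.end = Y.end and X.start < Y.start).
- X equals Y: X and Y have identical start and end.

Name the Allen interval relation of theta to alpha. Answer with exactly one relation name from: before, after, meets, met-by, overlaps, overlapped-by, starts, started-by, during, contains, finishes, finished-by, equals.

meets

theta = [366, 526]; alpha = [526, 565].
Compare endpoints: theta.start < alpha.start, theta.start < alpha.end, theta.end = alpha.start, theta.end < alpha.end.
That pattern is 'meets'.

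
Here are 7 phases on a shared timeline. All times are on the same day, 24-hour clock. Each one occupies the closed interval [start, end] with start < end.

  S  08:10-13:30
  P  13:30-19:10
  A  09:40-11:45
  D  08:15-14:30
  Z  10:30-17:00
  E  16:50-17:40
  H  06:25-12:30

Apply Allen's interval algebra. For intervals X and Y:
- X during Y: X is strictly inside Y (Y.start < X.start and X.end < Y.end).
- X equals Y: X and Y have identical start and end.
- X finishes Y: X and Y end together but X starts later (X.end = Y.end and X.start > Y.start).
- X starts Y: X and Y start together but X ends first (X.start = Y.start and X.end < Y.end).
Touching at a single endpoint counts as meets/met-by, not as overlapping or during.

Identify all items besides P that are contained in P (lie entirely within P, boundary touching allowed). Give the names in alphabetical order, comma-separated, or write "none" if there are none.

E

Target P = [13:30, 19:10].
A [09:40, 11:45] → before → no.
D [08:15, 14:30] → overlaps → no.
E [16:50, 17:40] → during → yes.
H [06:25, 12:30] → before → no.
S [08:10, 13:30] → meets → no.
Z [10:30, 17:00] → overlaps → no.
Result: E.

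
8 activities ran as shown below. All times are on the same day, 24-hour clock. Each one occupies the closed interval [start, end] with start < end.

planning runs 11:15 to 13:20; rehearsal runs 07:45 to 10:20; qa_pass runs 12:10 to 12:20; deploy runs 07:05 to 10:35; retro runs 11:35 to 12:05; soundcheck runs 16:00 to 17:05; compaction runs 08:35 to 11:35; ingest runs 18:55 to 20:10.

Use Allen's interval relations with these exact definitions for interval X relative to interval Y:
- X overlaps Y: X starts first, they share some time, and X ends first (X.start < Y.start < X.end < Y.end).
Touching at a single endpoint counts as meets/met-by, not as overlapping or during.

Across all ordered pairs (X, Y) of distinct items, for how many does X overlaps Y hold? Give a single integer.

Checking all 56 ordered pairs for relation 'overlaps'; matching pairs in alphabetical order:
(compaction, planning): compaction overlaps planning ✓
(deploy, compaction): deploy overlaps compaction ✓
(rehearsal, compaction): rehearsal overlaps compaction ✓
Count: 3.

3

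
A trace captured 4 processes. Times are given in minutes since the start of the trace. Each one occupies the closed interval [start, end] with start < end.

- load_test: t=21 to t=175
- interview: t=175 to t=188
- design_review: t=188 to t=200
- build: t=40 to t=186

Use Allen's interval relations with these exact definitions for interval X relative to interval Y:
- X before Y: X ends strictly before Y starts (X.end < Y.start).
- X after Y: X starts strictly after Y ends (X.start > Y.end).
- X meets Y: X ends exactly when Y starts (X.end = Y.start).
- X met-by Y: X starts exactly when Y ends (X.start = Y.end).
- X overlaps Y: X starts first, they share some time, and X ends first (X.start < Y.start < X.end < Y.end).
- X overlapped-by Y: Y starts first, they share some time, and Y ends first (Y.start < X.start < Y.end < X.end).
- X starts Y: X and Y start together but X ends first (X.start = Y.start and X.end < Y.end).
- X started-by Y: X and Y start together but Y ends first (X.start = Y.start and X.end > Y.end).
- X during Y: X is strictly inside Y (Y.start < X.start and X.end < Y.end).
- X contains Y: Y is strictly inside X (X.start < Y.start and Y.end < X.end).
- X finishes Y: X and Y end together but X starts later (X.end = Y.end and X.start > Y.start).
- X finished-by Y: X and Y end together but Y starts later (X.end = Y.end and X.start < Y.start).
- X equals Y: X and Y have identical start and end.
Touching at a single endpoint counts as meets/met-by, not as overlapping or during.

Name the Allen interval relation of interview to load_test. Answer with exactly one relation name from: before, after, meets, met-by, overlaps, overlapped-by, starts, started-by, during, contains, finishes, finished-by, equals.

met-by

interview = [t=175, t=188]; load_test = [t=21, t=175].
Compare endpoints: interview.start > load_test.start, interview.start = load_test.end, interview.end > load_test.start, interview.end > load_test.end.
That pattern is 'met-by'.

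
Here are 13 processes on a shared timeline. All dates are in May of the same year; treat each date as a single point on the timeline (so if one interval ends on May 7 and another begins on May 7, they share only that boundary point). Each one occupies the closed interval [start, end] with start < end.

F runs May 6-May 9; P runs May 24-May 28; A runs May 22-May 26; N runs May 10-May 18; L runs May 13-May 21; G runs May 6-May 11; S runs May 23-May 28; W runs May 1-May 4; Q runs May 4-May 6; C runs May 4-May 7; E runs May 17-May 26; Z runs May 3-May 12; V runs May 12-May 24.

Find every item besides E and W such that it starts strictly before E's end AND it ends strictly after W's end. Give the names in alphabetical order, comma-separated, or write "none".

Conditions: its start is strictly before E's end (X.start < May 26) AND its end is strictly after W's end (X.end > May 4).
A: start May 22 < May 26? ✓; end May 26 > May 4? ✓ → yes.
C: start May 4 < May 26? ✓; end May 7 > May 4? ✓ → yes.
F: start May 6 < May 26? ✓; end May 9 > May 4? ✓ → yes.
G: start May 6 < May 26? ✓; end May 11 > May 4? ✓ → yes.
L: start May 13 < May 26? ✓; end May 21 > May 4? ✓ → yes.
N: start May 10 < May 26? ✓; end May 18 > May 4? ✓ → yes.
P: start May 24 < May 26? ✓; end May 28 > May 4? ✓ → yes.
Q: start May 4 < May 26? ✓; end May 6 > May 4? ✓ → yes.
S: start May 23 < May 26? ✓; end May 28 > May 4? ✓ → yes.
V: start May 12 < May 26? ✓; end May 24 > May 4? ✓ → yes.
Z: start May 3 < May 26? ✓; end May 12 > May 4? ✓ → yes.
Result: A, C, F, G, L, N, P, Q, S, V, Z.

A, C, F, G, L, N, P, Q, S, V, Z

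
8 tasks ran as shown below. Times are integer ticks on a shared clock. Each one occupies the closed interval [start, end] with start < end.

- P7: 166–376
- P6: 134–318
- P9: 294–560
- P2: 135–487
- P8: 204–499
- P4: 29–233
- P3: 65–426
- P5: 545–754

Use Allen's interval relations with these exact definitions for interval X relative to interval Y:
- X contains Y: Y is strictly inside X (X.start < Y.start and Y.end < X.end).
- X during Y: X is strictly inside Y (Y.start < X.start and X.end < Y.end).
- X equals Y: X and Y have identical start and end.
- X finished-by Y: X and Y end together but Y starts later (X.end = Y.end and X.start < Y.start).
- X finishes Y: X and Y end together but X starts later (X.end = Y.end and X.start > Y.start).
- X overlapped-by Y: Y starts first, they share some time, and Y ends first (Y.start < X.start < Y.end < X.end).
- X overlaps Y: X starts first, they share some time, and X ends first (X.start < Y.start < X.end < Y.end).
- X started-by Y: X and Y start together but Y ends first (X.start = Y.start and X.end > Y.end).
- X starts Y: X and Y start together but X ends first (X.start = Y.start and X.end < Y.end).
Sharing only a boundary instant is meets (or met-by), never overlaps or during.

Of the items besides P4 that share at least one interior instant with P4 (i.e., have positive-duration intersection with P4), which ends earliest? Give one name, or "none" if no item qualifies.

Target P4 = [29, 233].
P2 [135, 487] → overlapped-by → candidate.
P3 [65, 426] → overlapped-by → candidate.
P5 [545, 754] → after → excluded.
P6 [134, 318] → overlapped-by → candidate.
P7 [166, 376] → overlapped-by → candidate.
P8 [204, 499] → overlapped-by → candidate.
P9 [294, 560] → after → excluded.
Among candidates, earliest end is 318 → P6.

P6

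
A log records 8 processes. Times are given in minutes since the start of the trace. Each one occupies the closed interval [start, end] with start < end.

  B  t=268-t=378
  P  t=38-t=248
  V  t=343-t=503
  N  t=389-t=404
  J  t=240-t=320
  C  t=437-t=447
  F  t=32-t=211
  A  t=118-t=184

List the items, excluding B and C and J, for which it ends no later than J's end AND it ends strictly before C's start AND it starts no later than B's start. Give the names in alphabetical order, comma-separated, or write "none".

A, F, P

Conditions: its end is no later than J's end (X.end <= t=320) AND its end is strictly before C's start (X.end < t=437) AND its start is no later than B's start (X.start <= t=268).
A: end t=184 <= t=320? ✓; end t=184 < t=437? ✓; start t=118 <= t=268? ✓ → yes.
F: end t=211 <= t=320? ✓; end t=211 < t=437? ✓; start t=32 <= t=268? ✓ → yes.
N: end t=404 <= t=320? ✗; end t=404 < t=437? ✓; start t=389 <= t=268? ✗ → no.
P: end t=248 <= t=320? ✓; end t=248 < t=437? ✓; start t=38 <= t=268? ✓ → yes.
V: end t=503 <= t=320? ✗; end t=503 < t=437? ✗; start t=343 <= t=268? ✗ → no.
Result: A, F, P.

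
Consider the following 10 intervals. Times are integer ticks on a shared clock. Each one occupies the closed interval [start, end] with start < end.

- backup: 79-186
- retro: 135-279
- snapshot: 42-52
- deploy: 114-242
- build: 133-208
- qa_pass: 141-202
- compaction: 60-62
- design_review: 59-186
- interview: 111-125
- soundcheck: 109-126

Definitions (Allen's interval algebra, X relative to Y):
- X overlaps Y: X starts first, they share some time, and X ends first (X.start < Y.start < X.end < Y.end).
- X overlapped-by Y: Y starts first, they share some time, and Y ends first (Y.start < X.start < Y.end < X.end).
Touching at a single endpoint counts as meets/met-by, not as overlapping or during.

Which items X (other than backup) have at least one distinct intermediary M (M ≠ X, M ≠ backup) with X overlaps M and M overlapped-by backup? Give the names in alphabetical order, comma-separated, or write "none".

Target backup = [79, 186].
Intermediaries M with M overlapped-by backup: build, deploy, qa_pass, retro.
Via build — items with X overlaps build: design_review.
Via deploy — items with X overlaps deploy: design_review, interview, soundcheck.
Via qa_pass — items with X overlaps qa_pass: design_review.
Via retro — items with X overlaps retro: build, deploy, design_review.
Union: build, deploy, design_review, interview, soundcheck.

build, deploy, design_review, interview, soundcheck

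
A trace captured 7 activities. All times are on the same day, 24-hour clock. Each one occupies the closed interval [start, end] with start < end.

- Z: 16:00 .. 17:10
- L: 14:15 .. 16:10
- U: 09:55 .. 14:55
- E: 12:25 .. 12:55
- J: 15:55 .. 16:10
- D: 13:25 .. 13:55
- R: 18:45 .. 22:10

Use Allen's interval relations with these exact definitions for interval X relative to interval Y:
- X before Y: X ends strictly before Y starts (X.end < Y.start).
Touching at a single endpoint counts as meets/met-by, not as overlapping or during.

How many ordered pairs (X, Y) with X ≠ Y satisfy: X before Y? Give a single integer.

Checking all 42 ordered pairs for relation 'before'; matching pairs in alphabetical order:
(D, J): D before J ✓
(D, L): D before L ✓
(D, R): D before R ✓
(D, Z): D before Z ✓
(E, D): E before D ✓
(E, J): E before J ✓
(E, L): E before L ✓
(E, R): E before R ✓
(E, Z): E before Z ✓
(J, R): J before R ✓
(L, R): L before R ✓
(U, J): U before J ✓
(U, R): U before R ✓
(U, Z): U before Z ✓
(Z, R): Z before R ✓
Count: 15.

15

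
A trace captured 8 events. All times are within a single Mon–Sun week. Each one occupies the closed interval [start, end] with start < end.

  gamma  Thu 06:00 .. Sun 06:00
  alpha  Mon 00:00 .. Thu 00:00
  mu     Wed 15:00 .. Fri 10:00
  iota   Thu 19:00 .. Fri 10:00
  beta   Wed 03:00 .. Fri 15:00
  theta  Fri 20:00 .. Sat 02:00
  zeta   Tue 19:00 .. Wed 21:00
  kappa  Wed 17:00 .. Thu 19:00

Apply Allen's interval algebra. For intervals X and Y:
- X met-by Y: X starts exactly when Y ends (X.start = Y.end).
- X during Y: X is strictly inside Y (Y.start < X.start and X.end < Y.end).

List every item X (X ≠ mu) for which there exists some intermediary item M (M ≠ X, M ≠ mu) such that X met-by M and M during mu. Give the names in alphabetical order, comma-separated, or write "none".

Target mu = [Wed 15:00, Fri 10:00].
Intermediaries M with M during mu: kappa.
Via kappa — items with X met-by kappa: iota.
Union: iota.

iota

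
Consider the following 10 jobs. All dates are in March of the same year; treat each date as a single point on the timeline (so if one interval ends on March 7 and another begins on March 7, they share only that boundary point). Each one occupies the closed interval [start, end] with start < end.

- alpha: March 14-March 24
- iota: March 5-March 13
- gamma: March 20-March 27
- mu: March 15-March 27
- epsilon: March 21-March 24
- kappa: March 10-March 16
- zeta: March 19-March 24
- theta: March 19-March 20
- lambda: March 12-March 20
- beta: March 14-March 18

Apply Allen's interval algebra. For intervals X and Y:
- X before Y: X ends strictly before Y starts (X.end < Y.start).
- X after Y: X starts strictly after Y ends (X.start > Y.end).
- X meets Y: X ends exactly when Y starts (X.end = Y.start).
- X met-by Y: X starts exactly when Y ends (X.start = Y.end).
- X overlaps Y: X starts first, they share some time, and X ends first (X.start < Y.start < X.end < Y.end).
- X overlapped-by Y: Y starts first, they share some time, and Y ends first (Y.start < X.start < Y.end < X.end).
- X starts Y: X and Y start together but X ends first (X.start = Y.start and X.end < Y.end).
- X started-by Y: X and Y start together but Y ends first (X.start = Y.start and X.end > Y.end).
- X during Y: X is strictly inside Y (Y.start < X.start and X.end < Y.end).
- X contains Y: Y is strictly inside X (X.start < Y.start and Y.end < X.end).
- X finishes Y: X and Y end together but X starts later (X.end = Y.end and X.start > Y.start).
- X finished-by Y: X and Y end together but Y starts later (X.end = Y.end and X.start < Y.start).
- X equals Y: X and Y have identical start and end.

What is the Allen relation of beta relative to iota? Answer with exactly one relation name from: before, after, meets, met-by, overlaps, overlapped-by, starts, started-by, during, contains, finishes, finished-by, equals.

beta = [March 14, March 18]; iota = [March 5, March 13].
Compare endpoints: beta.start > iota.start, beta.start > iota.end, beta.end > iota.start, beta.end > iota.end.
That pattern is 'after'.

after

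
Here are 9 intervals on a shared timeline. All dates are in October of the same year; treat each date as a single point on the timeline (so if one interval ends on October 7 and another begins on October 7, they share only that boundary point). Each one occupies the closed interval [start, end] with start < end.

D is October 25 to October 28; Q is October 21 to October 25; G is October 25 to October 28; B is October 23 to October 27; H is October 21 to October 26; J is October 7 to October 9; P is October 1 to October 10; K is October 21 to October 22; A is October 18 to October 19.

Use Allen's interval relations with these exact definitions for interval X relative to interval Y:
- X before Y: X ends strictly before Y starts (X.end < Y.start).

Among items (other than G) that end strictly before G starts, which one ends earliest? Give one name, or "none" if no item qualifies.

Target G = [October 25, October 28].
A [October 18, October 19] → before → candidate.
B [October 23, October 27] → overlaps → excluded.
D [October 25, October 28] → equals → excluded.
H [October 21, October 26] → overlaps → excluded.
J [October 7, October 9] → before → candidate.
K [October 21, October 22] → before → candidate.
P [October 1, October 10] → before → candidate.
Q [October 21, October 25] → meets → excluded.
Among candidates, earliest end is October 9 → J.

J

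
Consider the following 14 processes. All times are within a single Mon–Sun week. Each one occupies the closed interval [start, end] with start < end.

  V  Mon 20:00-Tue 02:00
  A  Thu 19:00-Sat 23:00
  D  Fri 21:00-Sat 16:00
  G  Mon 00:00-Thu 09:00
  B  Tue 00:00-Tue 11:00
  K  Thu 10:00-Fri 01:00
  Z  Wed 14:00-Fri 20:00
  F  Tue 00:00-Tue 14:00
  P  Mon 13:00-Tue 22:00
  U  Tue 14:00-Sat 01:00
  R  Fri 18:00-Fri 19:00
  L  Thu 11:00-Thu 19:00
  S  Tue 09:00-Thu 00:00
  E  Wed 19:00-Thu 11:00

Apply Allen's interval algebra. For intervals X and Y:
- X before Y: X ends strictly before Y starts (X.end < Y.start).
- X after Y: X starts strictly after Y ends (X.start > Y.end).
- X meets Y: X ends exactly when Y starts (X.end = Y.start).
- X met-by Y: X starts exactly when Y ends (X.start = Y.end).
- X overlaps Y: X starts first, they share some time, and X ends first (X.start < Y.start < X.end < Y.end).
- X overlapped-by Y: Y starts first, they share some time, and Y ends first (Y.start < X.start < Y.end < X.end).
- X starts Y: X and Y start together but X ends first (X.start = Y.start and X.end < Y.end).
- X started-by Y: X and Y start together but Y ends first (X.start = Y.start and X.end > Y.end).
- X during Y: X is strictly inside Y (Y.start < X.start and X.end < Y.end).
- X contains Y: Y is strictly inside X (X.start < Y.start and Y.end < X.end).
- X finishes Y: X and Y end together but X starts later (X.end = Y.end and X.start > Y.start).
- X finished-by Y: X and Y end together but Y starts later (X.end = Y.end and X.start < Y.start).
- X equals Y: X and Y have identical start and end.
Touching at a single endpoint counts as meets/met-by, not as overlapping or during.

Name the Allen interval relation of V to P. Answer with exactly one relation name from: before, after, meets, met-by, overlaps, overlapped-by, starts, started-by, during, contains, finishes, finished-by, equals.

during

V = [Mon 20:00, Tue 02:00]; P = [Mon 13:00, Tue 22:00].
Compare endpoints: V.start > P.start, V.start < P.end, V.end > P.start, V.end < P.end.
That pattern is 'during'.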